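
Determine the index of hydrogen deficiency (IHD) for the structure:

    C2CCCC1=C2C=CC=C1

5

Molecular formula from the SMILES: C10H12.
DoU = (2C + 2 + N − H − X)/2 = (2·10 + 2 + 0 − 12 − 0)/2 = 10/2 = 5.
(Structurally: 2 ring(s) + 3 π bond(s) = 5.)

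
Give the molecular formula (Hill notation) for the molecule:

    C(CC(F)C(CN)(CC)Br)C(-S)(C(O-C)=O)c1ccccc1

C16H23BrFNO2S

Heavy atoms from the SMILES: 1 Br, 16 C, 1 F, 1 N, 2 O, 1 S.
Implicit hydrogens by atom environment:
  5 × C (aromatic): 1 H each → 5
  4 × C: 2 H each → 8
  3 × C: no H
  2 × C: 3 H each → 6
  2 × O: no H
  1 × Br: no H
  1 × C: 1 H
  1 × C (aromatic): no H
  1 × F: no H
  1 × N: 2 H
  1 × S: 1 H
  Total hydrogens = 23.
Molecular formula: C16H23BrFNO2S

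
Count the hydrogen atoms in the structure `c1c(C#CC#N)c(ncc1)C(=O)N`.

5

Hydrogens are implicit in SMILES; fill each atom to its normal valence:
  4 × C: no H
  3 × C (aromatic): 1 H each → 3
  2 × C (aromatic): no H
  1 × N: 2 H
  1 × N (aromatic): no H
  1 × N: no H
  1 × O: no H
  Total hydrogens = 5.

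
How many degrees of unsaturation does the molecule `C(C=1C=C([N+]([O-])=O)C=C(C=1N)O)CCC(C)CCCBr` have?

Molecular formula from the SMILES: C14H21BrN2O3.
DoU = (2C + 2 + N − H − X)/2 = (2·14 + 2 + 2 − 21 − 1)/2 = 10/2 = 5.
(Structurally: 1 ring(s) + 4 π bond(s) = 5.)

5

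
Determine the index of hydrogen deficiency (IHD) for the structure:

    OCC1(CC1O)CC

Molecular formula from the SMILES: C6H12O2.
DoU = (2C + 2 + N − H − X)/2 = (2·6 + 2 + 0 − 12 − 0)/2 = 2/2 = 1.
(Structurally: 1 ring(s) + 0 π bond(s) = 1.)

1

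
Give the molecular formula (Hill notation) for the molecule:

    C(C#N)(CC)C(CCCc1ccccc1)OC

C15H21NO

Heavy atoms from the SMILES: 15 C, 1 N, 1 O.
Implicit hydrogens by atom environment:
  5 × C (aromatic): 1 H each → 5
  4 × C: 2 H each → 8
  2 × C: 3 H each → 6
  2 × C: 1 H each → 2
  1 × C: no H
  1 × C (aromatic): no H
  1 × N: no H
  1 × O: no H
  Total hydrogens = 21.
Molecular formula: C15H21NO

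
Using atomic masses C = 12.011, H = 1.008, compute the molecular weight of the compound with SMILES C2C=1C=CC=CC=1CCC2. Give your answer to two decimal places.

Molecular formula: C10H12.
M = 10×12.011 + 12×1.008 = 132.21 g/mol.

132.21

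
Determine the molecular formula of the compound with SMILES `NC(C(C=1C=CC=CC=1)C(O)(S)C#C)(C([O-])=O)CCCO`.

C15H18NO4S-

Heavy atoms from the SMILES: 15 C, 1 N, 4 O, 1 S.
Implicit hydrogens by atom environment:
  5 × C (aromatic): 1 H each → 5
  4 × C: no H
  3 × C: 2 H each → 6
  2 × C: 1 H each → 2
  2 × O: 1 H each → 2
  1 × C (aromatic): no H
  1 × N: 2 H
  1 × O: no H
  1 × O (charge -1): no H
  1 × S: 1 H
  Total hydrogens = 18.
Net charge -1.
Molecular formula: C15H18NO4S-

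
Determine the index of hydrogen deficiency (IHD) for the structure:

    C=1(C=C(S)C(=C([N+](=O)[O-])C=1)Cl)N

Molecular formula from the SMILES: C6H5ClN2O2S.
DoU = (2C + 2 + N − H − X)/2 = (2·6 + 2 + 2 − 5 − 1)/2 = 10/2 = 5.
(Structurally: 1 ring(s) + 4 π bond(s) = 5.)

5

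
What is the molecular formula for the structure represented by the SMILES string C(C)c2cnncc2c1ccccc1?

Heavy atoms from the SMILES: 12 C, 2 N.
Implicit hydrogens by atom environment:
  7 × C (aromatic): 1 H each → 7
  3 × C (aromatic): no H
  2 × N (aromatic): no H
  1 × C: 3 H
  1 × C: 2 H
  Total hydrogens = 12.
Molecular formula: C12H12N2

C12H12N2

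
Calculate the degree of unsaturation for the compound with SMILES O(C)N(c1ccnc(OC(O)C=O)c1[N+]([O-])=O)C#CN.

8

Molecular formula from the SMILES: C10H10N4O6.
DoU = (2C + 2 + N − H − X)/2 = (2·10 + 2 + 4 − 10 − 0)/2 = 16/2 = 8.
(Structurally: 1 ring(s) + 7 π bond(s) = 8.)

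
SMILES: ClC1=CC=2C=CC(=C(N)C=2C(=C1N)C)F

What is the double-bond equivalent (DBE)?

Molecular formula from the SMILES: C11H10ClFN2.
DoU = (2C + 2 + N − H − X)/2 = (2·11 + 2 + 2 − 10 − 2)/2 = 14/2 = 7.
(Structurally: 2 ring(s) + 5 π bond(s) = 7.)

7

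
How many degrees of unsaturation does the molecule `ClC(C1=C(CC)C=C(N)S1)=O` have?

Molecular formula from the SMILES: C7H8ClNOS.
DoU = (2C + 2 + N − H − X)/2 = (2·7 + 2 + 1 − 8 − 1)/2 = 8/2 = 4.
(Structurally: 1 ring(s) + 3 π bond(s) = 4.)

4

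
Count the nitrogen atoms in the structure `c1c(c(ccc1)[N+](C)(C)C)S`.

1

The symbol for nitrogen appears 1 time in the SMILES.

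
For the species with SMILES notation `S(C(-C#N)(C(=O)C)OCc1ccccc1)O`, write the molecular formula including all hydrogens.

C11H11NO3S

Heavy atoms from the SMILES: 11 C, 1 N, 3 O, 1 S.
Implicit hydrogens by atom environment:
  5 × C (aromatic): 1 H each → 5
  3 × C: no H
  2 × O: no H
  1 × C: 3 H
  1 × C: 2 H
  1 × C (aromatic): no H
  1 × N: no H
  1 × O: 1 H
  1 × S: no H
  Total hydrogens = 11.
Molecular formula: C11H11NO3S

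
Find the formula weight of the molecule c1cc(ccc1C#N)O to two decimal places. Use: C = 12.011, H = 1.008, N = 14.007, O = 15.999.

Molecular formula: C7H5NO.
M = 7×12.011 + 5×1.008 + 1×14.007 + 1×15.999 = 119.12 g/mol.

119.12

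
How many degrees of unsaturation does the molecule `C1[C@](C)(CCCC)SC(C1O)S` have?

1

Molecular formula from the SMILES: C9H18OS2.
DoU = (2C + 2 + N − H − X)/2 = (2·9 + 2 + 0 − 18 − 0)/2 = 2/2 = 1.
(Structurally: 1 ring(s) + 0 π bond(s) = 1.)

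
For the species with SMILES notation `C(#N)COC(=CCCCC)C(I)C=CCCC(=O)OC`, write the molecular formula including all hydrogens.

Heavy atoms from the SMILES: 15 C, 1 I, 1 N, 3 O.
Implicit hydrogens by atom environment:
  6 × C: 2 H each → 12
  4 × C: 1 H each → 4
  3 × C: no H
  3 × O: no H
  2 × C: 3 H each → 6
  1 × I: no H
  1 × N: no H
  Total hydrogens = 22.
Molecular formula: C15H22INO3

C15H22INO3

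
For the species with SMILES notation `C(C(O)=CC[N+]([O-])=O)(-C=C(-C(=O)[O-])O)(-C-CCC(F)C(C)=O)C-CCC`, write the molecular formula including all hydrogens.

C17H25FNO7-

Heavy atoms from the SMILES: 17 C, 1 F, 1 N, 7 O.
Implicit hydrogens by atom environment:
  7 × C: 2 H each → 14
  5 × C: no H
  3 × C: 1 H each → 3
  3 × O: no H
  2 × C: 3 H each → 6
  2 × O: 1 H each → 2
  2 × O (charge -1): no H
  1 × F: no H
  1 × N (charge +1): no H
  Total hydrogens = 25.
Net charge -1.
Molecular formula: C17H25FNO7-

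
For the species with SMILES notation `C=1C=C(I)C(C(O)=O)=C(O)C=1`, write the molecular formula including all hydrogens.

Heavy atoms from the SMILES: 7 C, 1 I, 3 O.
Implicit hydrogens by atom environment:
  3 × C (aromatic): 1 H each → 3
  3 × C (aromatic): no H
  2 × O: 1 H each → 2
  1 × C: no H
  1 × I: no H
  1 × O: no H
  Total hydrogens = 5.
Molecular formula: C7H5IO3

C7H5IO3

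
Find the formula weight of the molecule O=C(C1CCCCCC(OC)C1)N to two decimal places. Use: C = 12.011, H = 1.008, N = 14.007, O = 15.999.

185.27

Molecular formula: C10H19NO2.
M = 10×12.011 + 19×1.008 + 1×14.007 + 2×15.999 = 185.27 g/mol.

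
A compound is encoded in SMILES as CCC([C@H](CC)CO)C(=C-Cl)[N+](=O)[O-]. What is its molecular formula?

C9H16ClNO3

Heavy atoms from the SMILES: 9 C, 1 Cl, 1 N, 3 O.
Implicit hydrogens by atom environment:
  3 × C: 2 H each → 6
  3 × C: 1 H each → 3
  2 × C: 3 H each → 6
  1 × C: no H
  1 × Cl: no H
  1 × N (charge +1): no H
  1 × O: 1 H
  1 × O: no H
  1 × O (charge -1): no H
  Total hydrogens = 16.
Molecular formula: C9H16ClNO3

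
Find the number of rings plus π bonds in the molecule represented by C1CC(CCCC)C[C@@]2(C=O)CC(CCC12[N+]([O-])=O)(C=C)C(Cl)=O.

Molecular formula from the SMILES: C18H26ClNO4.
DoU = (2C + 2 + N − H − X)/2 = (2·18 + 2 + 1 − 26 − 1)/2 = 12/2 = 6.
(Structurally: 2 ring(s) + 4 π bond(s) = 6.)

6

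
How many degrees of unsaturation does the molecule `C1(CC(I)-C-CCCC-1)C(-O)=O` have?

2

Molecular formula from the SMILES: C9H15IO2.
DoU = (2C + 2 + N − H − X)/2 = (2·9 + 2 + 0 − 15 − 1)/2 = 4/2 = 2.
(Structurally: 1 ring(s) + 1 π bond(s) = 2.)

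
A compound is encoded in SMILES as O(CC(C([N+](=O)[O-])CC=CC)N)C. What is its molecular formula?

Heavy atoms from the SMILES: 8 C, 2 N, 3 O.
Implicit hydrogens by atom environment:
  4 × C: 1 H each → 4
  2 × C: 3 H each → 6
  2 × C: 2 H each → 4
  2 × O: no H
  1 × N: 2 H
  1 × N (charge +1): no H
  1 × O (charge -1): no H
  Total hydrogens = 16.
Molecular formula: C8H16N2O3

C8H16N2O3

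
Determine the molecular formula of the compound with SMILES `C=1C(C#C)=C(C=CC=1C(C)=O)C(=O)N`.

Heavy atoms from the SMILES: 11 C, 1 N, 2 O.
Implicit hydrogens by atom environment:
  3 × C (aromatic): 1 H each → 3
  3 × C (aromatic): no H
  3 × C: no H
  2 × O: no H
  1 × C: 3 H
  1 × C: 1 H
  1 × N: 2 H
  Total hydrogens = 9.
Molecular formula: C11H9NO2

C11H9NO2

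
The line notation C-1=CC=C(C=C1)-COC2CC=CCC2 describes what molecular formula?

C13H16O

Heavy atoms from the SMILES: 13 C, 1 O.
Implicit hydrogens by atom environment:
  5 × C (aromatic): 1 H each → 5
  4 × C: 2 H each → 8
  3 × C: 1 H each → 3
  1 × C (aromatic): no H
  1 × O: no H
  Total hydrogens = 16.
Molecular formula: C13H16O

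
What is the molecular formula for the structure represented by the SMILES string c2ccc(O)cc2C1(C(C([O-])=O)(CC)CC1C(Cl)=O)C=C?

Heavy atoms from the SMILES: 16 C, 1 Cl, 4 O.
Implicit hydrogens by atom environment:
  4 × C (aromatic): 1 H each → 4
  4 × C: no H
  3 × C: 2 H each → 6
  2 × C: 1 H each → 2
  2 × C (aromatic): no H
  2 × O: no H
  1 × C: 3 H
  1 × Cl: no H
  1 × O: 1 H
  1 × O (charge -1): no H
  Total hydrogens = 16.
Net charge -1.
Molecular formula: C16H16ClO4-

C16H16ClO4-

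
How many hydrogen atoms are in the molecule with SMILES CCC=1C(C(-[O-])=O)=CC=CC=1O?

9

Hydrogens are implicit in SMILES; fill each atom to its normal valence:
  3 × C (aromatic): 1 H each → 3
  3 × C (aromatic): no H
  1 × C: 3 H
  1 × C: 2 H
  1 × C: no H
  1 × O: 1 H
  1 × O: no H
  1 × O (charge -1): no H
  Total hydrogens = 9.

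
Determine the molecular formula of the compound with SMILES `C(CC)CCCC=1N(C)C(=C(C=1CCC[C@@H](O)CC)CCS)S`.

Heavy atoms from the SMILES: 19 C, 1 N, 1 O, 2 S.
Implicit hydrogens by atom environment:
  11 × C: 2 H each → 22
  4 × C (aromatic): no H
  3 × C: 3 H each → 9
  2 × S: 1 H each → 2
  1 × C: 1 H
  1 × N (aromatic): no H
  1 × O: 1 H
  Total hydrogens = 35.
Molecular formula: C19H35NOS2

C19H35NOS2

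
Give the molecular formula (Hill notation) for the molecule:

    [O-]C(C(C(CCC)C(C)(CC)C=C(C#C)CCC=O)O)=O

C17H25O4-

Heavy atoms from the SMILES: 17 C, 4 O.
Implicit hydrogens by atom environment:
  5 × C: 2 H each → 10
  5 × C: 1 H each → 5
  4 × C: no H
  3 × C: 3 H each → 9
  2 × O: no H
  1 × O: 1 H
  1 × O (charge -1): no H
  Total hydrogens = 25.
Net charge -1.
Molecular formula: C17H25O4-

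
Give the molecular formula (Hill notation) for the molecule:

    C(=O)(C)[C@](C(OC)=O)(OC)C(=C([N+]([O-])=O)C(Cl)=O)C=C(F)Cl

C11H10Cl2FNO7

Heavy atoms from the SMILES: 11 C, 2 Cl, 1 F, 1 N, 7 O.
Implicit hydrogens by atom environment:
  7 × C: no H
  6 × O: no H
  3 × C: 3 H each → 9
  2 × Cl: no H
  1 × C: 1 H
  1 × F: no H
  1 × N (charge +1): no H
  1 × O (charge -1): no H
  Total hydrogens = 10.
Molecular formula: C11H10Cl2FNO7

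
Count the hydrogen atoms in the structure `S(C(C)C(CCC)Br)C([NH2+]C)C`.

21

Hydrogens are implicit in SMILES; fill each atom to its normal valence:
  4 × C: 3 H each → 12
  3 × C: 1 H each → 3
  2 × C: 2 H each → 4
  1 × Br: no H
  1 × N (charge +1): 2 H
  1 × S: no H
  Total hydrogens = 21.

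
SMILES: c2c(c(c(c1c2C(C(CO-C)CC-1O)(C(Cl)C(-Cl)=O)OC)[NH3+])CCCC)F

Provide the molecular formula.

Heavy atoms from the SMILES: 19 C, 2 Cl, 1 F, 1 N, 4 O.
Implicit hydrogens by atom environment:
  5 × C: 2 H each → 10
  5 × C (aromatic): no H
  3 × C: 3 H each → 9
  3 × C: 1 H each → 3
  3 × O: no H
  2 × C: no H
  2 × Cl: no H
  1 × C (aromatic): 1 H
  1 × F: no H
  1 × N (charge +1): 3 H
  1 × O: 1 H
  Total hydrogens = 27.
Net charge +1.
Molecular formula: C19H27Cl2FNO4+

C19H27Cl2FNO4+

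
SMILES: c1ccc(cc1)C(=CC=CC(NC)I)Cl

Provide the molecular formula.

C12H13ClIN

Heavy atoms from the SMILES: 12 C, 1 Cl, 1 I, 1 N.
Implicit hydrogens by atom environment:
  5 × C (aromatic): 1 H each → 5
  4 × C: 1 H each → 4
  1 × C: 3 H
  1 × C: no H
  1 × C (aromatic): no H
  1 × Cl: no H
  1 × I: no H
  1 × N: 1 H
  Total hydrogens = 13.
Molecular formula: C12H13ClIN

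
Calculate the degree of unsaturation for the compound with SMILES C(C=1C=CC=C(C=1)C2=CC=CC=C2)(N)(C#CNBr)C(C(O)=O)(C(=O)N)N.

12

Molecular formula from the SMILES: C18H17BrN4O3.
DoU = (2C + 2 + N − H − X)/2 = (2·18 + 2 + 4 − 17 − 1)/2 = 24/2 = 12.
(Structurally: 2 ring(s) + 10 π bond(s) = 12.)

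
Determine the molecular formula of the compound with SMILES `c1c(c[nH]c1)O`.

Heavy atoms from the SMILES: 4 C, 1 N, 1 O.
Implicit hydrogens by atom environment:
  3 × C (aromatic): 1 H each → 3
  1 × C (aromatic): no H
  1 × N (aromatic): 1 H
  1 × O: 1 H
  Total hydrogens = 5.
Molecular formula: C4H5NO

C4H5NO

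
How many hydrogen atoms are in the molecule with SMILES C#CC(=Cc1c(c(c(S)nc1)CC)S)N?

12

Hydrogens are implicit in SMILES; fill each atom to its normal valence:
  4 × C (aromatic): no H
  2 × C: 1 H each → 2
  2 × C: no H
  2 × S: 1 H each → 2
  1 × C: 3 H
  1 × C: 2 H
  1 × C (aromatic): 1 H
  1 × N: 2 H
  1 × N (aromatic): no H
  Total hydrogens = 12.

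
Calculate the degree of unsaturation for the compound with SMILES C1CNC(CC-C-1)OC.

Molecular formula from the SMILES: C7H15NO.
DoU = (2C + 2 + N − H − X)/2 = (2·7 + 2 + 1 − 15 − 0)/2 = 2/2 = 1.
(Structurally: 1 ring(s) + 0 π bond(s) = 1.)

1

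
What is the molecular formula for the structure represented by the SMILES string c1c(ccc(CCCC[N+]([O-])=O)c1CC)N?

Heavy atoms from the SMILES: 12 C, 2 N, 2 O.
Implicit hydrogens by atom environment:
  5 × C: 2 H each → 10
  3 × C (aromatic): 1 H each → 3
  3 × C (aromatic): no H
  1 × C: 3 H
  1 × N: 2 H
  1 × N (charge +1): no H
  1 × O: no H
  1 × O (charge -1): no H
  Total hydrogens = 18.
Molecular formula: C12H18N2O2

C12H18N2O2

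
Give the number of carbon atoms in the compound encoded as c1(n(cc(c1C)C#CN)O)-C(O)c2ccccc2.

14

The symbol for carbon appears 14 times in the SMILES. Lowercase c denotes aromatic carbon and counts toward C.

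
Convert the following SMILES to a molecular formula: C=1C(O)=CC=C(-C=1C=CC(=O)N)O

C9H9NO3

Heavy atoms from the SMILES: 9 C, 1 N, 3 O.
Implicit hydrogens by atom environment:
  3 × C (aromatic): 1 H each → 3
  3 × C (aromatic): no H
  2 × C: 1 H each → 2
  2 × O: 1 H each → 2
  1 × C: no H
  1 × N: 2 H
  1 × O: no H
  Total hydrogens = 9.
Molecular formula: C9H9NO3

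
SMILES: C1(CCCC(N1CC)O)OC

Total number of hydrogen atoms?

Hydrogens are implicit in SMILES; fill each atom to its normal valence:
  4 × C: 2 H each → 8
  2 × C: 3 H each → 6
  2 × C: 1 H each → 2
  1 × N: no H
  1 × O: 1 H
  1 × O: no H
  Total hydrogens = 17.

17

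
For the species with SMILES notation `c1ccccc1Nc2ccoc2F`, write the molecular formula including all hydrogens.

Heavy atoms from the SMILES: 10 C, 1 F, 1 N, 1 O.
Implicit hydrogens by atom environment:
  7 × C (aromatic): 1 H each → 7
  3 × C (aromatic): no H
  1 × F: no H
  1 × N: 1 H
  1 × O (aromatic): no H
  Total hydrogens = 8.
Molecular formula: C10H8FNO

C10H8FNO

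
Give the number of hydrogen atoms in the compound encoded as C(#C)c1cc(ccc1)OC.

8

Hydrogens are implicit in SMILES; fill each atom to its normal valence:
  4 × C (aromatic): 1 H each → 4
  2 × C (aromatic): no H
  1 × C: 3 H
  1 × C: 1 H
  1 × C: no H
  1 × O: no H
  Total hydrogens = 8.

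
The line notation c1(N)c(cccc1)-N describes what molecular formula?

Heavy atoms from the SMILES: 6 C, 2 N.
Implicit hydrogens by atom environment:
  4 × C (aromatic): 1 H each → 4
  2 × C (aromatic): no H
  2 × N: 2 H each → 4
  Total hydrogens = 8.
Molecular formula: C6H8N2

C6H8N2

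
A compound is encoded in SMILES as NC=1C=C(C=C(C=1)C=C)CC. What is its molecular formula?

Heavy atoms from the SMILES: 10 C, 1 N.
Implicit hydrogens by atom environment:
  3 × C (aromatic): 1 H each → 3
  3 × C (aromatic): no H
  2 × C: 2 H each → 4
  1 × C: 3 H
  1 × C: 1 H
  1 × N: 2 H
  Total hydrogens = 13.
Molecular formula: C10H13N

C10H13N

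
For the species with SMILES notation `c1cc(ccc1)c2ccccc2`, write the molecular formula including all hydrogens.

Heavy atoms from the SMILES: 12 C.
Implicit hydrogens by atom environment:
  10 × C (aromatic): 1 H each → 10
  2 × C (aromatic): no H
  Total hydrogens = 10.
Molecular formula: C12H10

C12H10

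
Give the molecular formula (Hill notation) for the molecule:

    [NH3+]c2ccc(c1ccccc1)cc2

C12H12N+

Heavy atoms from the SMILES: 12 C, 1 N.
Implicit hydrogens by atom environment:
  9 × C (aromatic): 1 H each → 9
  3 × C (aromatic): no H
  1 × N (charge +1): 3 H
  Total hydrogens = 12.
Net charge +1.
Molecular formula: C12H12N+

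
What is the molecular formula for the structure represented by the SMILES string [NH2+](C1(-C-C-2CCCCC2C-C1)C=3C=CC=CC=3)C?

Heavy atoms from the SMILES: 17 C, 1 N.
Implicit hydrogens by atom environment:
  7 × C: 2 H each → 14
  5 × C (aromatic): 1 H each → 5
  2 × C: 1 H each → 2
  1 × C: 3 H
  1 × C: no H
  1 × C (aromatic): no H
  1 × N (charge +1): 2 H
  Total hydrogens = 26.
Net charge +1.
Molecular formula: C17H26N+

C17H26N+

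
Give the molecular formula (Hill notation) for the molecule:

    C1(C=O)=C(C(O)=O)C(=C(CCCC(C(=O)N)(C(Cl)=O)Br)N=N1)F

Heavy atoms from the SMILES: 1 Br, 12 C, 1 Cl, 1 F, 3 N, 5 O.
Implicit hydrogens by atom environment:
  4 × C (aromatic): no H
  4 × C: no H
  4 × O: no H
  3 × C: 2 H each → 6
  2 × N (aromatic): no H
  1 × Br: no H
  1 × C: 1 H
  1 × Cl: no H
  1 × F: no H
  1 × N: 2 H
  1 × O: 1 H
  Total hydrogens = 10.
Molecular formula: C12H10BrClFN3O5

C12H10BrClFN3O5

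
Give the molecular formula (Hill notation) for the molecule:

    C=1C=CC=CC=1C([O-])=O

Heavy atoms from the SMILES: 7 C, 2 O.
Implicit hydrogens by atom environment:
  5 × C (aromatic): 1 H each → 5
  1 × C (aromatic): no H
  1 × C: no H
  1 × O: no H
  1 × O (charge -1): no H
  Total hydrogens = 5.
Net charge -1.
Molecular formula: C7H5O2-

C7H5O2-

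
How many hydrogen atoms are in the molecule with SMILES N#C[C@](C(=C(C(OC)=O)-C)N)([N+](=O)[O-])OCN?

Hydrogens are implicit in SMILES; fill each atom to its normal valence:
  5 × C: no H
  4 × O: no H
  2 × C: 3 H each → 6
  2 × N: 2 H each → 4
  1 × C: 2 H
  1 × N (charge +1): no H
  1 × N: no H
  1 × O (charge -1): no H
  Total hydrogens = 12.

12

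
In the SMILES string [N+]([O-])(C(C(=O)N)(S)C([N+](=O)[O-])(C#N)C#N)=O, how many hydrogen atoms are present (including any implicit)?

Hydrogens are implicit in SMILES; fill each atom to its normal valence:
  5 × C: no H
  3 × O: no H
  2 × N: no H
  2 × N (charge +1): no H
  2 × O (charge -1): no H
  1 × N: 2 H
  1 × S: 1 H
  Total hydrogens = 3.

3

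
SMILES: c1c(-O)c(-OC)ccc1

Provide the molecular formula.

C7H8O2

Heavy atoms from the SMILES: 7 C, 2 O.
Implicit hydrogens by atom environment:
  4 × C (aromatic): 1 H each → 4
  2 × C (aromatic): no H
  1 × C: 3 H
  1 × O: 1 H
  1 × O: no H
  Total hydrogens = 8.
Molecular formula: C7H8O2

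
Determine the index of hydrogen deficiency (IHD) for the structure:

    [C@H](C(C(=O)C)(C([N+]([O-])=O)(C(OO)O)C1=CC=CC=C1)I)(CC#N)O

Molecular formula from the SMILES: C14H15IN2O7.
DoU = (2C + 2 + N − H − X)/2 = (2·14 + 2 + 2 − 15 − 1)/2 = 16/2 = 8.
(Structurally: 1 ring(s) + 7 π bond(s) = 8.)

8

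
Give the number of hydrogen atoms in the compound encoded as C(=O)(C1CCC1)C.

10

Hydrogens are implicit in SMILES; fill each atom to its normal valence:
  3 × C: 2 H each → 6
  1 × C: 3 H
  1 × C: 1 H
  1 × C: no H
  1 × O: no H
  Total hydrogens = 10.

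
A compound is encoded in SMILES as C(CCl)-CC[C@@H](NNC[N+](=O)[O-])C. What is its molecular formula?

Heavy atoms from the SMILES: 7 C, 1 Cl, 3 N, 2 O.
Implicit hydrogens by atom environment:
  5 × C: 2 H each → 10
  2 × N: 1 H each → 2
  1 × C: 3 H
  1 × C: 1 H
  1 × Cl: no H
  1 × N (charge +1): no H
  1 × O: no H
  1 × O (charge -1): no H
  Total hydrogens = 16.
Molecular formula: C7H16ClN3O2

C7H16ClN3O2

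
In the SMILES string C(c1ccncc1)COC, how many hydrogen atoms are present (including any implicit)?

11

Hydrogens are implicit in SMILES; fill each atom to its normal valence:
  4 × C (aromatic): 1 H each → 4
  2 × C: 2 H each → 4
  1 × C: 3 H
  1 × C (aromatic): no H
  1 × N (aromatic): no H
  1 × O: no H
  Total hydrogens = 11.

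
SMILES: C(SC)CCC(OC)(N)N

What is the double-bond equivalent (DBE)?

0

Molecular formula from the SMILES: C6H16N2OS.
DoU = (2C + 2 + N − H − X)/2 = (2·6 + 2 + 2 − 16 − 0)/2 = 0/2 = 0.
(Structurally: 0 ring(s) + 0 π bond(s) = 0.)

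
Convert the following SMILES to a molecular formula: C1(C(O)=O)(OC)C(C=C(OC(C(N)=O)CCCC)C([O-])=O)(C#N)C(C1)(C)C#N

C18H22N3O7-

Heavy atoms from the SMILES: 18 C, 3 N, 7 O.
Implicit hydrogens by atom environment:
  9 × C: no H
  5 × O: no H
  4 × C: 2 H each → 8
  3 × C: 3 H each → 9
  2 × C: 1 H each → 2
  2 × N: no H
  1 × N: 2 H
  1 × O: 1 H
  1 × O (charge -1): no H
  Total hydrogens = 22.
Net charge -1.
Molecular formula: C18H22N3O7-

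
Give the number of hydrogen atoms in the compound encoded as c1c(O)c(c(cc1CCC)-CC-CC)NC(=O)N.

22

Hydrogens are implicit in SMILES; fill each atom to its normal valence:
  5 × C: 2 H each → 10
  4 × C (aromatic): no H
  2 × C: 3 H each → 6
  2 × C (aromatic): 1 H each → 2
  1 × C: no H
  1 × N: 2 H
  1 × N: 1 H
  1 × O: 1 H
  1 × O: no H
  Total hydrogens = 22.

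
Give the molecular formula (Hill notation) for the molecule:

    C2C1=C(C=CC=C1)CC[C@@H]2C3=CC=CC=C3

Heavy atoms from the SMILES: 16 C.
Implicit hydrogens by atom environment:
  9 × C (aromatic): 1 H each → 9
  3 × C: 2 H each → 6
  3 × C (aromatic): no H
  1 × C: 1 H
  Total hydrogens = 16.
Molecular formula: C16H16

C16H16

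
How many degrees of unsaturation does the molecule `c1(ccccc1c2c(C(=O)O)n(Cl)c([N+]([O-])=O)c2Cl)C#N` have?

Molecular formula from the SMILES: C12H5Cl2N3O4.
DoU = (2C + 2 + N − H − X)/2 = (2·12 + 2 + 3 − 5 − 2)/2 = 22/2 = 11.
(Structurally: 2 ring(s) + 9 π bond(s) = 11.)

11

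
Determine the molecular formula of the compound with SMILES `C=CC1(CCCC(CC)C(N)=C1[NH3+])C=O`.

C12H21N2O+

Heavy atoms from the SMILES: 12 C, 2 N, 1 O.
Implicit hydrogens by atom environment:
  5 × C: 2 H each → 10
  3 × C: 1 H each → 3
  3 × C: no H
  1 × C: 3 H
  1 × N (charge +1): 3 H
  1 × N: 2 H
  1 × O: no H
  Total hydrogens = 21.
Net charge +1.
Molecular formula: C12H21N2O+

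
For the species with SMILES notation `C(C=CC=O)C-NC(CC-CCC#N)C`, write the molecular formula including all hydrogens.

C12H20N2O

Heavy atoms from the SMILES: 12 C, 2 N, 1 O.
Implicit hydrogens by atom environment:
  6 × C: 2 H each → 12
  4 × C: 1 H each → 4
  1 × C: 3 H
  1 × C: no H
  1 × N: 1 H
  1 × N: no H
  1 × O: no H
  Total hydrogens = 20.
Molecular formula: C12H20N2O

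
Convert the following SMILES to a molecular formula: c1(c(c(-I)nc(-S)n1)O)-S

C4H3IN2OS2

Heavy atoms from the SMILES: 4 C, 1 I, 2 N, 1 O, 2 S.
Implicit hydrogens by atom environment:
  4 × C (aromatic): no H
  2 × N (aromatic): no H
  2 × S: 1 H each → 2
  1 × I: no H
  1 × O: 1 H
  Total hydrogens = 3.
Molecular formula: C4H3IN2OS2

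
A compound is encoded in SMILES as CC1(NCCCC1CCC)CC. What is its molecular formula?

Heavy atoms from the SMILES: 11 C, 1 N.
Implicit hydrogens by atom environment:
  6 × C: 2 H each → 12
  3 × C: 3 H each → 9
  1 × C: 1 H
  1 × C: no H
  1 × N: 1 H
  Total hydrogens = 23.
Molecular formula: C11H23N

C11H23N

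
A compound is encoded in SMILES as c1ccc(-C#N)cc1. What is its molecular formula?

Heavy atoms from the SMILES: 7 C, 1 N.
Implicit hydrogens by atom environment:
  5 × C (aromatic): 1 H each → 5
  1 × C (aromatic): no H
  1 × C: no H
  1 × N: no H
  Total hydrogens = 5.
Molecular formula: C7H5N

C7H5N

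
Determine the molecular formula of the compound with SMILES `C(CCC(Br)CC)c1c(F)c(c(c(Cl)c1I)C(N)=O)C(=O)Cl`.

C14H14BrCl2FINO2

Heavy atoms from the SMILES: 1 Br, 14 C, 2 Cl, 1 F, 1 I, 1 N, 2 O.
Implicit hydrogens by atom environment:
  6 × C (aromatic): no H
  4 × C: 2 H each → 8
  2 × C: no H
  2 × Cl: no H
  2 × O: no H
  1 × Br: no H
  1 × C: 3 H
  1 × C: 1 H
  1 × F: no H
  1 × I: no H
  1 × N: 2 H
  Total hydrogens = 14.
Molecular formula: C14H14BrCl2FINO2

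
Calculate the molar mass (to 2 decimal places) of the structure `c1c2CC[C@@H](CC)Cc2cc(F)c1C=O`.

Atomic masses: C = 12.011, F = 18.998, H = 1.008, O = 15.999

Molecular formula: C13H15FO.
M = 13×12.011 + 1×18.998 + 15×1.008 + 1×15.999 = 206.26 g/mol.

206.26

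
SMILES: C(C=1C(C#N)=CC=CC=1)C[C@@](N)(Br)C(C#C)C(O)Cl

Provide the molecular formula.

C14H14BrClN2O

Heavy atoms from the SMILES: 1 Br, 14 C, 1 Cl, 2 N, 1 O.
Implicit hydrogens by atom environment:
  4 × C (aromatic): 1 H each → 4
  3 × C: 1 H each → 3
  3 × C: no H
  2 × C: 2 H each → 4
  2 × C (aromatic): no H
  1 × Br: no H
  1 × Cl: no H
  1 × N: 2 H
  1 × N: no H
  1 × O: 1 H
  Total hydrogens = 14.
Molecular formula: C14H14BrClN2O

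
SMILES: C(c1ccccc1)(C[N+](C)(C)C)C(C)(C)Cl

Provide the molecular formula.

C14H23ClN+

Heavy atoms from the SMILES: 14 C, 1 Cl, 1 N.
Implicit hydrogens by atom environment:
  5 × C: 3 H each → 15
  5 × C (aromatic): 1 H each → 5
  1 × C: 2 H
  1 × C: 1 H
  1 × C: no H
  1 × C (aromatic): no H
  1 × Cl: no H
  1 × N (charge +1): no H
  Total hydrogens = 23.
Net charge +1.
Molecular formula: C14H23ClN+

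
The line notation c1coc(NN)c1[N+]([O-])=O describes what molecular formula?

Heavy atoms from the SMILES: 4 C, 3 N, 3 O.
Implicit hydrogens by atom environment:
  2 × C (aromatic): 1 H each → 2
  2 × C (aromatic): no H
  1 × N: 2 H
  1 × N: 1 H
  1 × N (charge +1): no H
  1 × O (aromatic): no H
  1 × O: no H
  1 × O (charge -1): no H
  Total hydrogens = 5.
Molecular formula: C4H5N3O3

C4H5N3O3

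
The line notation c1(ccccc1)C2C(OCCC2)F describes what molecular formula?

C11H13FO

Heavy atoms from the SMILES: 11 C, 1 F, 1 O.
Implicit hydrogens by atom environment:
  5 × C (aromatic): 1 H each → 5
  3 × C: 2 H each → 6
  2 × C: 1 H each → 2
  1 × C (aromatic): no H
  1 × F: no H
  1 × O: no H
  Total hydrogens = 13.
Molecular formula: C11H13FO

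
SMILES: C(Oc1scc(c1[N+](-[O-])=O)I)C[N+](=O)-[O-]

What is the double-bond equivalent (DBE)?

Molecular formula from the SMILES: C6H5IN2O5S.
DoU = (2C + 2 + N − H − X)/2 = (2·6 + 2 + 2 − 5 − 1)/2 = 10/2 = 5.
(Structurally: 1 ring(s) + 4 π bond(s) = 5.)

5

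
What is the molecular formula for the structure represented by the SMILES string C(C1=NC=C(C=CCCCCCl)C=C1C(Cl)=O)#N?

Heavy atoms from the SMILES: 13 C, 2 Cl, 2 N, 1 O.
Implicit hydrogens by atom environment:
  4 × C: 2 H each → 8
  3 × C (aromatic): no H
  2 × C (aromatic): 1 H each → 2
  2 × C: 1 H each → 2
  2 × C: no H
  2 × Cl: no H
  1 × N (aromatic): no H
  1 × N: no H
  1 × O: no H
  Total hydrogens = 12.
Molecular formula: C13H12Cl2N2O

C13H12Cl2N2O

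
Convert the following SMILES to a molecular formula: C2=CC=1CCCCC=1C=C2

C10H12

Heavy atoms from the SMILES: 10 C.
Implicit hydrogens by atom environment:
  4 × C: 2 H each → 8
  4 × C (aromatic): 1 H each → 4
  2 × C (aromatic): no H
  Total hydrogens = 12.
Molecular formula: C10H12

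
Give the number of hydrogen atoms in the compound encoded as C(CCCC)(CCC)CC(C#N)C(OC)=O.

23

Hydrogens are implicit in SMILES; fill each atom to its normal valence:
  6 × C: 2 H each → 12
  3 × C: 3 H each → 9
  2 × C: 1 H each → 2
  2 × C: no H
  2 × O: no H
  1 × N: no H
  Total hydrogens = 23.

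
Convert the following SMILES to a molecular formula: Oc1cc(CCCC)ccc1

C10H14O

Heavy atoms from the SMILES: 10 C, 1 O.
Implicit hydrogens by atom environment:
  4 × C (aromatic): 1 H each → 4
  3 × C: 2 H each → 6
  2 × C (aromatic): no H
  1 × C: 3 H
  1 × O: 1 H
  Total hydrogens = 14.
Molecular formula: C10H14O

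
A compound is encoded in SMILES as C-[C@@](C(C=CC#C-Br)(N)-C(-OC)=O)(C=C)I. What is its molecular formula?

C11H13BrINO2

Heavy atoms from the SMILES: 1 Br, 11 C, 1 I, 1 N, 2 O.
Implicit hydrogens by atom environment:
  5 × C: no H
  3 × C: 1 H each → 3
  2 × C: 3 H each → 6
  2 × O: no H
  1 × Br: no H
  1 × C: 2 H
  1 × I: no H
  1 × N: 2 H
  Total hydrogens = 13.
Molecular formula: C11H13BrINO2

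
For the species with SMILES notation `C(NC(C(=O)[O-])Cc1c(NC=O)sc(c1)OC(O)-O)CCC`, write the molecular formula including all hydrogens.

C13H19N2O6S-

Heavy atoms from the SMILES: 13 C, 2 N, 6 O, 1 S.
Implicit hydrogens by atom environment:
  4 × C: 2 H each → 8
  3 × C: 1 H each → 3
  3 × C (aromatic): no H
  3 × O: no H
  2 × N: 1 H each → 2
  2 × O: 1 H each → 2
  1 × C: 3 H
  1 × C (aromatic): 1 H
  1 × C: no H
  1 × O (charge -1): no H
  1 × S (aromatic): no H
  Total hydrogens = 19.
Net charge -1.
Molecular formula: C13H19N2O6S-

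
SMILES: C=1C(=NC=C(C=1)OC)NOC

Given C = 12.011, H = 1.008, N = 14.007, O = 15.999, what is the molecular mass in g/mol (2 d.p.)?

Molecular formula: C7H10N2O2.
M = 7×12.011 + 10×1.008 + 2×14.007 + 2×15.999 = 154.17 g/mol.

154.17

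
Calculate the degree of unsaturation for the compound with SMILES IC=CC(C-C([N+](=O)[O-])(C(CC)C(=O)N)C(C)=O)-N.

4

Molecular formula from the SMILES: C11H18IN3O4.
DoU = (2C + 2 + N − H − X)/2 = (2·11 + 2 + 3 − 18 − 1)/2 = 8/2 = 4.
(Structurally: 0 ring(s) + 4 π bond(s) = 4.)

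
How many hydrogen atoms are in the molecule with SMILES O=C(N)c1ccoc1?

Hydrogens are implicit in SMILES; fill each atom to its normal valence:
  3 × C (aromatic): 1 H each → 3
  1 × C (aromatic): no H
  1 × C: no H
  1 × N: 2 H
  1 × O (aromatic): no H
  1 × O: no H
  Total hydrogens = 5.

5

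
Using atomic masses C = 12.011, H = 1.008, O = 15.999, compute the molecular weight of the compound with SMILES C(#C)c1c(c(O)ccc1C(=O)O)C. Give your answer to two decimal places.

176.17

Molecular formula: C10H8O3.
M = 10×12.011 + 8×1.008 + 3×15.999 = 176.17 g/mol.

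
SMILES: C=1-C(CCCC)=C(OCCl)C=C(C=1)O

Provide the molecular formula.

Heavy atoms from the SMILES: 11 C, 1 Cl, 2 O.
Implicit hydrogens by atom environment:
  4 × C: 2 H each → 8
  3 × C (aromatic): 1 H each → 3
  3 × C (aromatic): no H
  1 × C: 3 H
  1 × Cl: no H
  1 × O: 1 H
  1 × O: no H
  Total hydrogens = 15.
Molecular formula: C11H15ClO2

C11H15ClO2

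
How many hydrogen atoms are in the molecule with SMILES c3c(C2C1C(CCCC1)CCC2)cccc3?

Hydrogens are implicit in SMILES; fill each atom to its normal valence:
  7 × C: 2 H each → 14
  5 × C (aromatic): 1 H each → 5
  3 × C: 1 H each → 3
  1 × C (aromatic): no H
  Total hydrogens = 22.

22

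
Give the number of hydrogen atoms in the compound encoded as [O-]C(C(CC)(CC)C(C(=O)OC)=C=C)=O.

Hydrogens are implicit in SMILES; fill each atom to its normal valence:
  5 × C: no H
  3 × C: 3 H each → 9
  3 × C: 2 H each → 6
  3 × O: no H
  1 × O (charge -1): no H
  Total hydrogens = 15.

15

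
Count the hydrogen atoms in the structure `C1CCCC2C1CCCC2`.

18

Hydrogens are implicit in SMILES; fill each atom to its normal valence:
  8 × C: 2 H each → 16
  2 × C: 1 H each → 2
  Total hydrogens = 18.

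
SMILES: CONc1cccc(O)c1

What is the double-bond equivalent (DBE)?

4

Molecular formula from the SMILES: C7H9NO2.
DoU = (2C + 2 + N − H − X)/2 = (2·7 + 2 + 1 − 9 − 0)/2 = 8/2 = 4.
(Structurally: 1 ring(s) + 3 π bond(s) = 4.)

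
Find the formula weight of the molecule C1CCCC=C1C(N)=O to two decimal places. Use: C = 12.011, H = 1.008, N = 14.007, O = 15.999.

125.17

Molecular formula: C7H11NO.
M = 7×12.011 + 11×1.008 + 1×14.007 + 1×15.999 = 125.17 g/mol.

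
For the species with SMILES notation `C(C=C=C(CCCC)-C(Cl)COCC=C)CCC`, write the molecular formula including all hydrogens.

C16H27ClO

Heavy atoms from the SMILES: 16 C, 1 Cl, 1 O.
Implicit hydrogens by atom environment:
  9 × C: 2 H each → 18
  3 × C: 1 H each → 3
  2 × C: 3 H each → 6
  2 × C: no H
  1 × Cl: no H
  1 × O: no H
  Total hydrogens = 27.
Molecular formula: C16H27ClO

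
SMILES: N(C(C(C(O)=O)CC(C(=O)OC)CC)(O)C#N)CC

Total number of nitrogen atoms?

2

The symbol for nitrogen appears 2 times in the SMILES.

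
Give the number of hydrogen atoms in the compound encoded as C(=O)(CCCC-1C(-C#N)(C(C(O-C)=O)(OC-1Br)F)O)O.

13

Hydrogens are implicit in SMILES; fill each atom to its normal valence:
  5 × C: no H
  4 × O: no H
  3 × C: 2 H each → 6
  2 × C: 1 H each → 2
  2 × O: 1 H each → 2
  1 × Br: no H
  1 × C: 3 H
  1 × F: no H
  1 × N: no H
  Total hydrogens = 13.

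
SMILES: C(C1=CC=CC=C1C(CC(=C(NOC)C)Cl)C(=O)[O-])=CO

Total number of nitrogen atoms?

1

The symbol for nitrogen appears 1 time in the SMILES.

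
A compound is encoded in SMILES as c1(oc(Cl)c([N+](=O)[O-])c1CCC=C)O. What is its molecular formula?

C8H8ClNO4

Heavy atoms from the SMILES: 8 C, 1 Cl, 1 N, 4 O.
Implicit hydrogens by atom environment:
  4 × C (aromatic): no H
  3 × C: 2 H each → 6
  1 × C: 1 H
  1 × Cl: no H
  1 × N (charge +1): no H
  1 × O: 1 H
  1 × O (aromatic): no H
  1 × O: no H
  1 × O (charge -1): no H
  Total hydrogens = 8.
Molecular formula: C8H8ClNO4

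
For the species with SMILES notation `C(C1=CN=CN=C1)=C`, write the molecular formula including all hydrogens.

Heavy atoms from the SMILES: 6 C, 2 N.
Implicit hydrogens by atom environment:
  3 × C (aromatic): 1 H each → 3
  2 × N (aromatic): no H
  1 × C: 2 H
  1 × C: 1 H
  1 × C (aromatic): no H
  Total hydrogens = 6.
Molecular formula: C6H6N2

C6H6N2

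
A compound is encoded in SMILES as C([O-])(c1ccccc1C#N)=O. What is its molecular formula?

Heavy atoms from the SMILES: 8 C, 1 N, 2 O.
Implicit hydrogens by atom environment:
  4 × C (aromatic): 1 H each → 4
  2 × C (aromatic): no H
  2 × C: no H
  1 × N: no H
  1 × O: no H
  1 × O (charge -1): no H
  Total hydrogens = 4.
Net charge -1.
Molecular formula: C8H4NO2-

C8H4NO2-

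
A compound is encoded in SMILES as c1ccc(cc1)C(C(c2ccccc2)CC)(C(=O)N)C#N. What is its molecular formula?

Heavy atoms from the SMILES: 18 C, 2 N, 1 O.
Implicit hydrogens by atom environment:
  10 × C (aromatic): 1 H each → 10
  3 × C: no H
  2 × C (aromatic): no H
  1 × C: 3 H
  1 × C: 2 H
  1 × C: 1 H
  1 × N: 2 H
  1 × N: no H
  1 × O: no H
  Total hydrogens = 18.
Molecular formula: C18H18N2O

C18H18N2O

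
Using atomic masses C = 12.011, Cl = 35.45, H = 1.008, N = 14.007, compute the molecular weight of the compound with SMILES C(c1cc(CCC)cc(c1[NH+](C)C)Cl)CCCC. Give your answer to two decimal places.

Molecular formula: C16H27ClN+.
M = 16×12.011 + 1×35.45 + 27×1.008 + 1×14.007 = 268.85 g/mol.

268.85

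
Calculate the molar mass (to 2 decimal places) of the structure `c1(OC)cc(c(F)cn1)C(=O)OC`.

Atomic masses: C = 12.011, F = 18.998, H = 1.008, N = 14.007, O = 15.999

Molecular formula: C8H8FNO3.
M = 8×12.011 + 1×18.998 + 8×1.008 + 1×14.007 + 3×15.999 = 185.15 g/mol.

185.15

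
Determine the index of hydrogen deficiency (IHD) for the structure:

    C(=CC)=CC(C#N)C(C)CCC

4

Molecular formula from the SMILES: C11H17N.
DoU = (2C + 2 + N − H − X)/2 = (2·11 + 2 + 1 − 17 − 0)/2 = 8/2 = 4.
(Structurally: 0 ring(s) + 4 π bond(s) = 4.)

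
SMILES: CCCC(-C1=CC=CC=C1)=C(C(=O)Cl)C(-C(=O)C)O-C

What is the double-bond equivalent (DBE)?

7

Molecular formula from the SMILES: C16H19ClO3.
DoU = (2C + 2 + N − H − X)/2 = (2·16 + 2 + 0 − 19 − 1)/2 = 14/2 = 7.
(Structurally: 1 ring(s) + 6 π bond(s) = 7.)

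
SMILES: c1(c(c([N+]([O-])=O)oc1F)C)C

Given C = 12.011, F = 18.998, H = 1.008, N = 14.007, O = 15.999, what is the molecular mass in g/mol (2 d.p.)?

159.12

Molecular formula: C6H6FNO3.
M = 6×12.011 + 1×18.998 + 6×1.008 + 1×14.007 + 3×15.999 = 159.12 g/mol.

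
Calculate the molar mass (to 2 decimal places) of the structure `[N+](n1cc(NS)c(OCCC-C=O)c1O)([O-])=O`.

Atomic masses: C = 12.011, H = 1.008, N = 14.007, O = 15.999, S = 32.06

261.25

Molecular formula: C8H11N3O5S.
M = 8×12.011 + 11×1.008 + 3×14.007 + 5×15.999 + 1×32.06 = 261.25 g/mol.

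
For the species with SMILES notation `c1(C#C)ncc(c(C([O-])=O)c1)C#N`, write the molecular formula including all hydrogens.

C9H3N2O2-

Heavy atoms from the SMILES: 9 C, 2 N, 2 O.
Implicit hydrogens by atom environment:
  3 × C (aromatic): no H
  3 × C: no H
  2 × C (aromatic): 1 H each → 2
  1 × C: 1 H
  1 × N (aromatic): no H
  1 × N: no H
  1 × O: no H
  1 × O (charge -1): no H
  Total hydrogens = 3.
Net charge -1.
Molecular formula: C9H3N2O2-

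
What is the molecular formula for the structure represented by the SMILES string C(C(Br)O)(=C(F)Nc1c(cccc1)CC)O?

C11H13BrFNO2

Heavy atoms from the SMILES: 1 Br, 11 C, 1 F, 1 N, 2 O.
Implicit hydrogens by atom environment:
  4 × C (aromatic): 1 H each → 4
  2 × C: no H
  2 × C (aromatic): no H
  2 × O: 1 H each → 2
  1 × Br: no H
  1 × C: 3 H
  1 × C: 2 H
  1 × C: 1 H
  1 × F: no H
  1 × N: 1 H
  Total hydrogens = 13.
Molecular formula: C11H13BrFNO2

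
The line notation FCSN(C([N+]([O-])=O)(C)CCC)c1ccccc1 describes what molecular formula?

Heavy atoms from the SMILES: 12 C, 1 F, 2 N, 2 O, 1 S.
Implicit hydrogens by atom environment:
  5 × C (aromatic): 1 H each → 5
  3 × C: 2 H each → 6
  2 × C: 3 H each → 6
  1 × C: no H
  1 × C (aromatic): no H
  1 × F: no H
  1 × N: no H
  1 × N (charge +1): no H
  1 × O: no H
  1 × O (charge -1): no H
  1 × S: no H
  Total hydrogens = 17.
Molecular formula: C12H17FN2O2S

C12H17FN2O2S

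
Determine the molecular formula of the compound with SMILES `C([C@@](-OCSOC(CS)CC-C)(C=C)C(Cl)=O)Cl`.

C11H18Cl2O3S2

Heavy atoms from the SMILES: 11 C, 2 Cl, 3 O, 2 S.
Implicit hydrogens by atom environment:
  6 × C: 2 H each → 12
  3 × O: no H
  2 × C: 1 H each → 2
  2 × C: no H
  2 × Cl: no H
  1 × C: 3 H
  1 × S: 1 H
  1 × S: no H
  Total hydrogens = 18.
Molecular formula: C11H18Cl2O3S2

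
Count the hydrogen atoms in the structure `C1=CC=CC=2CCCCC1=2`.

Hydrogens are implicit in SMILES; fill each atom to its normal valence:
  4 × C: 2 H each → 8
  4 × C (aromatic): 1 H each → 4
  2 × C (aromatic): no H
  Total hydrogens = 12.

12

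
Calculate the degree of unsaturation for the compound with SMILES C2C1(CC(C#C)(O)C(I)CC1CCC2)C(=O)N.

Molecular formula from the SMILES: C13H18INO2.
DoU = (2C + 2 + N − H − X)/2 = (2·13 + 2 + 1 − 18 − 1)/2 = 10/2 = 5.
(Structurally: 2 ring(s) + 3 π bond(s) = 5.)

5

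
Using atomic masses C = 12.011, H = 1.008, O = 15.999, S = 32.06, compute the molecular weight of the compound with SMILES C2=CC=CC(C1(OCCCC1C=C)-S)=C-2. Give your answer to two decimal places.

Molecular formula: C13H16OS.
M = 13×12.011 + 16×1.008 + 1×15.999 + 1×32.06 = 220.33 g/mol.

220.33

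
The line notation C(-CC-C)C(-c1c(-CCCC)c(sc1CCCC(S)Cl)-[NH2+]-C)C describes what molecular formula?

C19H35ClNS2+

Heavy atoms from the SMILES: 19 C, 1 Cl, 1 N, 2 S.
Implicit hydrogens by atom environment:
  9 × C: 2 H each → 18
  4 × C: 3 H each → 12
  4 × C (aromatic): no H
  2 × C: 1 H each → 2
  1 × Cl: no H
  1 × N (charge +1): 2 H
  1 × S: 1 H
  1 × S (aromatic): no H
  Total hydrogens = 35.
Net charge +1.
Molecular formula: C19H35ClNS2+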